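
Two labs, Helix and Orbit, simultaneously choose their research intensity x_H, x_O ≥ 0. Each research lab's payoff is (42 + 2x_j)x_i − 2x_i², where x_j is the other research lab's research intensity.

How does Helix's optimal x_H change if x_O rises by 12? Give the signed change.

6

Helix's payoff is (42 + 2x_O)x_H − 2x_H².
∂π/∂x_H = 42 + 2x_O − 4x_H = 0, so x_H = 10.5 + 0.5x_O.
The reaction-function slope is 0.5, so a 12-unit rise in x_O moves x_H by 0.5 × 12 = 6. Helix's best response rises — the actions are strategic complements.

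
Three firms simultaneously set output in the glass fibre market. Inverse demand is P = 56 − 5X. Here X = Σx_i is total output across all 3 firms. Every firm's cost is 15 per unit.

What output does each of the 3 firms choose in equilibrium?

2.05

A representative firm's profit is π_i = x_i(56 − 5X) − 15x_i, with X = x_i + Σ_{j≠i} x_j.
First-order condition: 41 − 10x_i − 5Σ_{j≠i} x_j = 0.
Imposing symmetry (x_j = x for all j) turns Σ_{j≠i} x_j into 2x, so 41 = 20x and x = 2.05.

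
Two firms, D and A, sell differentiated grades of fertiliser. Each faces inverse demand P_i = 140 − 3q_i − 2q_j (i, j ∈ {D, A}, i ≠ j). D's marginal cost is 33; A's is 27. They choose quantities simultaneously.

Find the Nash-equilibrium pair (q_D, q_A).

Firm D's profit: π = q_D(140 − 3q_D − 2q_A) − 33q_D.
∂π/∂q_D = 107 − 6q_D − 2q_A = 0 ⇒ q_D = 107/6 − (1/3)q_A.
Similarly q_A = 113/6 − (1/3)q_D.
Solving the two reaction functions simultaneously: (1 − (−1/3)(−1/3))q_D = 107/6 − (1/3)·(113/6), so (8/9)q_D = 104/9 and q_D = 13.
Then q_A = 113/6 − (1/3)·13 = 14.5.

13, 14.5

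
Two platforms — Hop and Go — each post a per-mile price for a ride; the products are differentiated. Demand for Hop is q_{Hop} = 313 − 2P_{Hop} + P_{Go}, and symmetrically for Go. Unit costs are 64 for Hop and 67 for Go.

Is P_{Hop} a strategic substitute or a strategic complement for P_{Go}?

strategic complements

Hop's profit: π = (P_{Hop} − 64)(313 − 2P_{Hop} + P_{Go}).
∂π/∂P_{Hop} = 441 − 4P_{Hop} + P_{Go} = 0 ⇒ P_{Hop} = 110.25 + 0.25P_{Go}.
The best-response slope dP_{Hop}/dP_{Go} = 0.25 > 0: the reaction function is upward-sloping, so the choices are strategic complements.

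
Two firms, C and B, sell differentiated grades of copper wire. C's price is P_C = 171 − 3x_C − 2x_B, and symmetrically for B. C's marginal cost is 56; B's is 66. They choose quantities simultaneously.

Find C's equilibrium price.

Firm C's profit: π = x_C(171 − 3x_C − 2x_B) − 56x_C.
∂π/∂x_C = 115 − 6x_C − 2x_B = 0 ⇒ x_C = 115/6 − (1/3)x_B.
Similarly x_B = 17.5 − (1/3)x_C.
Substituting the second reaction function into the first: x_C = 115/6 − (1/3)(17.5 − (1/3)x_C), which gives (8/9)x_C = 40/3 ⇒ x_C = 15.
Then x_B = 17.5 − (1/3)·15 = 12.5.
P_C = 171 − 3·15 − 2·12.5 = 101.

101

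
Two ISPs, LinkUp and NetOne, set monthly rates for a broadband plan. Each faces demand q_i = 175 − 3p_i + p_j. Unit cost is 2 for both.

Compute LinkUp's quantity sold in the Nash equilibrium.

LinkUp's profit: π = (p_{LinkUp} − 2)(175 − 3p_{LinkUp} + p_{NetOne}).
∂π/∂p_{LinkUp} = 181 − 6p_{LinkUp} + p_{NetOne} = 0 ⇒ p_{LinkUp} = 181/6 + (1/6)p_{NetOne}.
Setting p_{LinkUp} = p_{NetOne} in the reaction function: p_{LinkUp} = 181/6 + (1/6)p_{LinkUp}, so p_{LinkUp} = (181/6) / (5/6) = 36.2.
q_{LinkUp} = 175 − 3·36.2 + 36.2 = 102.6.

102.6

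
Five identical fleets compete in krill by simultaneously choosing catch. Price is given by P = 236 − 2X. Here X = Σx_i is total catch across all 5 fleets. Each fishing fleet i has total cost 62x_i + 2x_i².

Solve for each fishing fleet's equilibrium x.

10.875

A representative fishing fleet's profit is π_i = x_i(236 − 2X) − 62x_i − 2x_i², with X = x_i + Σ_{j≠i} x_j.
First-order condition: 174 − 8x_i − 2Σ_{j≠i} x_j = 0.
With identical fishing fleets, set every x_j = x: then 174 − 8x − 8x = 0, i.e. x = 174/16 = 10.875.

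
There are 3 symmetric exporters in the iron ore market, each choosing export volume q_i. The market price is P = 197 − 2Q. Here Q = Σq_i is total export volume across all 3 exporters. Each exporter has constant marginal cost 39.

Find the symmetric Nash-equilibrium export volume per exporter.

A representative exporter's profit is π_i = q_i(197 − 2Q) − 39q_i, with Q = q_i + Σ_{j≠i} q_j.
First-order condition: 158 − 4q_i − 2Σ_{j≠i} q_j = 0.
Imposing symmetry (q_j = q for all j) turns Σ_{j≠i} q_j into 2q, so 158 = 8q and q = 19.75.

19.75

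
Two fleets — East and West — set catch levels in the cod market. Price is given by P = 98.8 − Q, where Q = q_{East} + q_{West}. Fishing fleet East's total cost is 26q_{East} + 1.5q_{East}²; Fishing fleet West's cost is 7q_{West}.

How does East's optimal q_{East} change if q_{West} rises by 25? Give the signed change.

-5

Fishing fleet East's profit: π = q_{East}(98.8 − (q_{East} + q_{West})) − 26q_{East} − 1.5q_{East}².
∂π/∂q_{East} = 72.8 − 5q_{East} − q_{West} = 0, so q_{East} = 14.56 − 0.2q_{West}.
The reaction-function slope is −0.2, so a 25-unit rise in q_{West} moves q_{East} by −0.2 × 25 = −5. East's best response falls — the actions are strategic substitutes.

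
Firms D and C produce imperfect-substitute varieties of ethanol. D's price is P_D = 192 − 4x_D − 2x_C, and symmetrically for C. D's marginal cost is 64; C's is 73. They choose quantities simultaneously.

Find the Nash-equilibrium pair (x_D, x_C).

13.1, 11.6

Firm D's profit: π = x_D(192 − 4x_D − 2x_C) − 64x_D.
∂π/∂x_D = 128 − 8x_D − 2x_C = 0 ⇒ x_D = 16 − 0.25x_C.
Similarly x_C = 14.875 − 0.25x_D.
Plugging x_C into D's best response: x_D = 16 − 0.25(14.875 − 0.25x_D) ⇒ 0.9375x_D = 393/32, so x_D = 13.1.
Then x_C = 14.875 − 0.25·13.1 = 11.6.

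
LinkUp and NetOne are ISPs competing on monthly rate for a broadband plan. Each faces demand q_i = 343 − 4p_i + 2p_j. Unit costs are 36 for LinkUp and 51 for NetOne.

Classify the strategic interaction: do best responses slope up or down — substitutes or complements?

strategic complements

LinkUp's profit: π = (p_{LinkUp} − 36)(343 − 4p_{LinkUp} + 2p_{NetOne}).
∂π/∂p_{LinkUp} = 487 − 8p_{LinkUp} + 2p_{NetOne} = 0 ⇒ p_{LinkUp} = 60.875 + 0.25p_{NetOne}.
The best-response slope dp_{LinkUp}/dp_{NetOne} = 0.25 > 0: the reaction function is upward-sloping, so the choices are strategic complements.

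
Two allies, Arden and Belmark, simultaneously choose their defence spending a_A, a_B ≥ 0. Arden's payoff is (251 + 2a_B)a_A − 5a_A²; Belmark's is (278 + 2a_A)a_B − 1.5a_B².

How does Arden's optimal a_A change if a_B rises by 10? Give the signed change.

Expanding Arden's payoff: 251a_A + 2a_Ba_A − 5a_A².
∂π/∂a_A = 251 + 2a_B − 10a_A = 0, so a_A = 25.1 + 0.2a_B.
The reaction-function slope is 0.2, so a 10-unit rise in a_B moves a_A by 0.2 × 10 = 2. Arden's best response rises — the actions are strategic complements.

2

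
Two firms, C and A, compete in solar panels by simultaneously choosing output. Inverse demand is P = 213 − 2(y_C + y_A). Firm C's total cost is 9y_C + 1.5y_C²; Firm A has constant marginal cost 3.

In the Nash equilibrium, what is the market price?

Firm C's profit: π = y_C(213 − 2(y_C + y_A)) − 9y_C − 1.5y_C².
∂π/∂y_C = 204 − 7y_C − 2y_A = 0, so y_C = 204/7 − (2/7)y_A.
For A: ∂π/∂y_A = 210 − 4y_A − 2y_C = 0 ⇒ y_A = 52.5 − 0.5y_C.
Plugging y_A into C's best response: y_C = 204/7 − (2/7)(52.5 − 0.5y_C) ⇒ (6/7)y_C = 99/7, so y_C = 16.5.
Then y_A = 52.5 − 0.5·16.5 = 44.25.
Equilibrium price: P = 213 − 2·60.75 = 91.5.

91.5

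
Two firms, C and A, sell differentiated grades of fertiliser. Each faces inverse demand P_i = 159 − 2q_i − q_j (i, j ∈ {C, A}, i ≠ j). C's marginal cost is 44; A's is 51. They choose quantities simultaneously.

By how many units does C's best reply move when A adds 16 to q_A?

Firm C's profit: π = q_C(159 − 2q_C − q_A) − 44q_C.
∂π/∂q_C = 115 − 4q_C − q_A = 0 ⇒ q_C = 28.75 − 0.25q_A.
The reaction-function slope is −0.25, so a 16-unit rise in q_A moves q_C by −0.25 × 16 = −4. C's best response falls — the actions are strategic substitutes.

-4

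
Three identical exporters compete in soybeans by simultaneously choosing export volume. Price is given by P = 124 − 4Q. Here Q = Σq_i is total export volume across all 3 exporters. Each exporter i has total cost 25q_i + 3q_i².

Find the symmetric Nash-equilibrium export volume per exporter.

4.5

A representative exporter's profit is π_i = q_i(124 − 4Q) − 25q_i − 3q_i², with Q = q_i + Σ_{j≠i} q_j.
First-order condition: 99 − 14q_i − 4Σ_{j≠i} q_j = 0.
With identical exporters, set every q_j = q: then 99 − 14q − 8q = 0, i.e. q = 99/22 = 4.5.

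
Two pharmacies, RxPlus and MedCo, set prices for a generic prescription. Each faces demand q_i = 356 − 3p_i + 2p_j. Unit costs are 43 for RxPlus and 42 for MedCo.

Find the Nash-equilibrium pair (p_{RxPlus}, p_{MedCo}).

RxPlus's profit: π = (p_{RxPlus} − 43)(356 − 3p_{RxPlus} + 2p_{MedCo}).
∂π/∂p_{RxPlus} = 485 − 6p_{RxPlus} + 2p_{MedCo} = 0 ⇒ p_{RxPlus} = 485/6 + (1/3)p_{MedCo}.
Similarly p_{MedCo} = 241/3 + (1/3)p_{RxPlus}.
Plugging p_{MedCo} into RxPlus's best response: p_{RxPlus} = 485/6 + (1/3)(241/3 + (1/3)p_{RxPlus}) ⇒ (8/9)p_{RxPlus} = 1937/18, so p_{RxPlus} = 121.0625.
Then p_{MedCo} = 241/3 + (1/3)·121.0625 = 120.6875.

121.0625, 120.6875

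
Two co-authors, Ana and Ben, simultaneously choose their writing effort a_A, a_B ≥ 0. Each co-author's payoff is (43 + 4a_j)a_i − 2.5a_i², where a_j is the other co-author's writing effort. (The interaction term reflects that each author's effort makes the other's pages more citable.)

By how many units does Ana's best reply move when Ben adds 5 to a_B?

Ana's payoff is (43 + 4a_B)a_A − 2.5a_A².
∂π/∂a_A = 43 + 4a_B − 5a_A = 0, so a_A = 8.6 + 0.8a_B.
The reaction-function slope is 0.8, so a 5-unit rise in a_B moves a_A by 0.8 × 5 = 4. Ana's best response rises — the actions are strategic complements.

4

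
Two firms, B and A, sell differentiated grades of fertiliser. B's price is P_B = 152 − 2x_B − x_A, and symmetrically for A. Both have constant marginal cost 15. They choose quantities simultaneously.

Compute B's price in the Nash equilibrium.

Firm B's profit: π = x_B(152 − 2x_B − x_A) − 15x_B.
∂π/∂x_B = 137 − 4x_B − x_A = 0 ⇒ x_B = 34.25 − 0.25x_A.
By symmetry x_A = x_B; substituting into the reaction function, 1.25x_B = 34.25 and x_B = 27.4.
P_B = 152 − 2·27.4 − 27.4 = 69.8.

69.8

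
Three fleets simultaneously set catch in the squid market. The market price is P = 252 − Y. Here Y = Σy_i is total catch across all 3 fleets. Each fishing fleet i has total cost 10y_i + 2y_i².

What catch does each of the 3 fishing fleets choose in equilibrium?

30.25

A representative fishing fleet's profit is π_i = y_i(252 − Y) − 10y_i − 2y_i², with Y = y_i + Σ_{j≠i} y_j.
First-order condition: 242 − 6y_i − Σ_{j≠i} y_j = 0.
In a symmetric equilibrium every fishing fleet chooses the same y, so Σ_{j≠i} y_j = 2y. The condition becomes 242 − 8y = 0, giving y = 242/8 = 30.25.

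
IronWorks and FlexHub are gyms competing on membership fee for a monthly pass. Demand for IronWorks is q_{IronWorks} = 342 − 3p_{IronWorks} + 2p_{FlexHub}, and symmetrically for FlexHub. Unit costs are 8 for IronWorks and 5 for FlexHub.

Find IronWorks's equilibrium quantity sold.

IronWorks's profit: π = (p_{IronWorks} − 8)(342 − 3p_{IronWorks} + 2p_{FlexHub}).
∂π/∂p_{IronWorks} = 366 − 6p_{IronWorks} + 2p_{FlexHub} = 0 ⇒ p_{IronWorks} = 61 + (1/3)p_{FlexHub}.
Similarly p_{FlexHub} = 59.5 + (1/3)p_{IronWorks}.
Substituting the second reaction function into the first: p_{IronWorks} = 61 + (1/3)(59.5 + (1/3)p_{IronWorks}), which gives (8/9)p_{IronWorks} = 485/6 ⇒ p_{IronWorks} = 90.9375.
Then p_{FlexHub} = 59.5 + (1/3)·90.9375 = 89.8125.
q_{IronWorks} = 342 − 3·90.9375 + 2·89.8125 = 248.8125.

248.8125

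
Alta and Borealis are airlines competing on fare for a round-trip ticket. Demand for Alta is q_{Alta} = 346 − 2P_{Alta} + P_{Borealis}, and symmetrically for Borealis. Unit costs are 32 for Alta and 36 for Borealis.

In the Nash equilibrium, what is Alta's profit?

Alta's profit: π = (P_{Alta} − 32)(346 − 2P_{Alta} + P_{Borealis}).
∂π/∂P_{Alta} = 410 − 4P_{Alta} + P_{Borealis} = 0 ⇒ P_{Alta} = 102.5 + 0.25P_{Borealis}.
Similarly P_{Borealis} = 104.5 + 0.25P_{Alta}.
Substituting the second reaction function into the first: P_{Alta} = 102.5 + 0.25(104.5 + 0.25P_{Alta}), which gives 0.9375P_{Alta} = 128.625 ⇒ P_{Alta} = 137.2.
Then P_{Borealis} = 104.5 + 0.25·137.2 = 138.8.
q_{Alta} = 346 − 2·137.2 + 138.8 = 210.4.
Profit = (137.2 − 32)·210.4 = 22134.08.

22134.08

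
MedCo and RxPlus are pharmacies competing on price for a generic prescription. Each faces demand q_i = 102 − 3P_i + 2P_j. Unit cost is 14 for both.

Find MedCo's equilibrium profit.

1452

MedCo's profit: π = (P_{MedCo} − 14)(102 − 3P_{MedCo} + 2P_{RxPlus}).
∂π/∂P_{MedCo} = 144 − 6P_{MedCo} + 2P_{RxPlus} = 0 ⇒ P_{MedCo} = 24 + (1/3)P_{RxPlus}.
By symmetry P_{RxPlus} = P_{MedCo}; substituting into the reaction function, (2/3)P_{MedCo} = 24 and P_{MedCo} = 36.
q_{MedCo} = 102 − 3·36 + 2·36 = 66.
Profit = (36 − 14)·66 = 1452.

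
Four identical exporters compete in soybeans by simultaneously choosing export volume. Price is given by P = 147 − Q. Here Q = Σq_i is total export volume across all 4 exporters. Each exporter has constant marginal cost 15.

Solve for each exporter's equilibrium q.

26.4

A representative exporter's profit is π_i = q_i(147 − Q) − 15q_i, with Q = q_i + Σ_{j≠i} q_j.
First-order condition: 132 − 2q_i − Σ_{j≠i} q_j = 0.
Imposing symmetry (q_j = q for all j) turns Σ_{j≠i} q_j into 3q, so 132 = 5q and q = 26.4.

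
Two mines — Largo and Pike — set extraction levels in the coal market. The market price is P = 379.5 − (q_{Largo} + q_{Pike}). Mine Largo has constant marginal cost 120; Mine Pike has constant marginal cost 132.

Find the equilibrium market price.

210.5

Mine Largo's profit: π = q_{Largo}(379.5 − (q_{Largo} + q_{Pike})) − 120q_{Largo}.
∂π/∂q_{Largo} = 259.5 − 2q_{Largo} − q_{Pike} = 0, so q_{Largo} = 129.75 − 0.5q_{Pike}.
By the same steps for Pike: q_{Pike} = 123.75 − 0.5q_{Largo}.
Plugging q_{Pike} into Largo's best response: q_{Largo} = 129.75 − 0.5(123.75 − 0.5q_{Largo}) ⇒ 0.75q_{Largo} = 67.875, so q_{Largo} = 90.5.
Then q_{Pike} = 123.75 − 0.5·90.5 = 78.5.
Equilibrium price: P = 379.5 − 169 = 210.5.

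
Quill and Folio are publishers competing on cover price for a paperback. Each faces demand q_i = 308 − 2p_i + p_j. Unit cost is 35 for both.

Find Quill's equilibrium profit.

Quill's profit: π = (p_{Quill} − 35)(308 − 2p_{Quill} + p_{Folio}).
∂π/∂p_{Quill} = 378 − 4p_{Quill} + p_{Folio} = 0 ⇒ p_{Quill} = 94.5 + 0.25p_{Folio}.
Setting p_{Quill} = p_{Folio} in the reaction function: p_{Quill} = 94.5 + 0.25p_{Quill}, so p_{Quill} = 94.5 / 0.75 = 126.
q_{Quill} = 308 − 2·126 + 126 = 182.
Profit = (126 − 35)·182 = 16562.

16562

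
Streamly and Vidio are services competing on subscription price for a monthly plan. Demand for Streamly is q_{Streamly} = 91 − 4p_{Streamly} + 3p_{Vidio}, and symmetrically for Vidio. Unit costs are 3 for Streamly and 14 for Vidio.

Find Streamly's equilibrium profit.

1600

Streamly's profit: π = (p_{Streamly} − 3)(91 − 4p_{Streamly} + 3p_{Vidio}).
∂π/∂p_{Streamly} = 103 − 8p_{Streamly} + 3p_{Vidio} = 0 ⇒ p_{Streamly} = 12.875 + 0.375p_{Vidio}.
Similarly p_{Vidio} = 18.375 + 0.375p_{Streamly}.
Plugging p_{Vidio} into Streamly's best response: p_{Streamly} = 12.875 + 0.375(18.375 + 0.375p_{Streamly}) ⇒ (55/64)p_{Streamly} = 1265/64, so p_{Streamly} = 23.
Then p_{Vidio} = 18.375 + 0.375·23 = 27.
q_{Streamly} = 91 − 4·23 + 3·27 = 80.
Profit = (23 − 3)·80 = 1600.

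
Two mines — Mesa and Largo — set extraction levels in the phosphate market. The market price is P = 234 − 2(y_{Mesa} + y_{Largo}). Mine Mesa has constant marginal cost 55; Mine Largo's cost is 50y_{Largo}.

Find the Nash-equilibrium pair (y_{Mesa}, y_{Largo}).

29, 31.5

Mine Mesa's profit: π = y_{Mesa}(234 − 2(y_{Mesa} + y_{Largo})) − 55y_{Mesa}.
∂π/∂y_{Mesa} = 179 − 4y_{Mesa} − 2y_{Largo} = 0, so y_{Mesa} = 44.75 − 0.5y_{Largo}.
By the same steps for Largo: y_{Largo} = 46 − 0.5y_{Mesa}.
Solving the two reaction functions simultaneously: (1 − (−0.5)(−0.5))y_{Mesa} = 44.75 − 0.5·46, so 0.75y_{Mesa} = 21.75 and y_{Mesa} = 29.
Then y_{Largo} = 46 − 0.5·29 = 31.5.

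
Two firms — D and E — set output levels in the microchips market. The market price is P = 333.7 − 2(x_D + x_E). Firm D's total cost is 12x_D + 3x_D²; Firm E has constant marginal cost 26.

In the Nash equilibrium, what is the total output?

86.25

Firm D's profit: π = x_D(333.7 − 2(x_D + x_E)) − 12x_D − 3x_D².
∂π/∂x_D = 321.7 − 10x_D − 2x_E = 0, so x_D = 32.17 − 0.2x_E.
For E: ∂π/∂x_E = 307.7 − 4x_E − 2x_D = 0 ⇒ x_E = 76.925 − 0.5x_D.
Plugging x_E into D's best response: x_D = 32.17 − 0.2(76.925 − 0.5x_D) ⇒ 0.9x_D = 16.785, so x_D = 18.65.
Then x_E = 76.925 − 0.5·18.65 = 67.6.
Total output: 18.65 + 67.6 = 86.25.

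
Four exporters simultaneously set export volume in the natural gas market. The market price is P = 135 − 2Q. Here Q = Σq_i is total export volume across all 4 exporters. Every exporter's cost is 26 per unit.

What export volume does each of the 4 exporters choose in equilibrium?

10.9

A representative exporter's profit is π_i = q_i(135 − 2Q) − 26q_i, with Q = q_i + Σ_{j≠i} q_j.
First-order condition: 109 − 4q_i − 2Σ_{j≠i} q_j = 0.
Imposing symmetry (q_j = q for all j) turns Σ_{j≠i} q_j into 3q, so 109 = 10q and q = 10.9.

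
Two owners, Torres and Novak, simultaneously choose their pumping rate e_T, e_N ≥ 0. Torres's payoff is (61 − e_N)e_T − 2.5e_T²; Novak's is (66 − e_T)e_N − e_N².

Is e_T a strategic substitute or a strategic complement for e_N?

strategic substitutes

Expanding Torres's payoff: 61e_T − e_Ne_T − 2.5e_T².
∂π/∂e_T = 61 − e_N − 5e_T = 0, so e_T = 12.2 − 0.2e_N.
The best-response slope de_T/de_N = −0.2 < 0: the reaction function is downward-sloping, so the choices are strategic substitutes.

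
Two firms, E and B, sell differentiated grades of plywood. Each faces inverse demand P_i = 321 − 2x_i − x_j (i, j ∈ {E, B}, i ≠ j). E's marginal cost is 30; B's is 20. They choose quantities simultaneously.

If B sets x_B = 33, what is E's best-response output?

64.5

Firm E's profit: π = x_E(321 − 2x_E − x_B) − 30x_E.
∂π/∂x_E = 291 − 4x_E − x_B = 0 ⇒ x_E = 72.75 − 0.25x_B.
At x_B = 33: x_E = 72.75 − 0.25·33 = 64.5.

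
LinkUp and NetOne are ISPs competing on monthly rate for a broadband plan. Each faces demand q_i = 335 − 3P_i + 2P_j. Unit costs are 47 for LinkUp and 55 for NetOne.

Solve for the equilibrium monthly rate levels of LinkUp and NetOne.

LinkUp's profit: π = (P_{LinkUp} − 47)(335 − 3P_{LinkUp} + 2P_{NetOne}).
∂π/∂P_{LinkUp} = 476 − 6P_{LinkUp} + 2P_{NetOne} = 0 ⇒ P_{LinkUp} = 238/3 + (1/3)P_{NetOne}.
Similarly P_{NetOne} = 250/3 + (1/3)P_{LinkUp}.
Substituting the second reaction function into the first: P_{LinkUp} = 238/3 + (1/3)(250/3 + (1/3)P_{LinkUp}), which gives (8/9)P_{LinkUp} = 964/9 ⇒ P_{LinkUp} = 120.5.
Then P_{NetOne} = 250/3 + (1/3)·120.5 = 123.5.

120.5, 123.5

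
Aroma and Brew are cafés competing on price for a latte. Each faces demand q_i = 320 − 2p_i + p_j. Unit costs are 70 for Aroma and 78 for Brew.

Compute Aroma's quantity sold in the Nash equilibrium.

168.8

Aroma's profit: π = (p_{Aroma} − 70)(320 − 2p_{Aroma} + p_{Brew}).
∂π/∂p_{Aroma} = 460 − 4p_{Aroma} + p_{Brew} = 0 ⇒ p_{Aroma} = 115 + 0.25p_{Brew}.
Similarly p_{Brew} = 119 + 0.25p_{Aroma}.
Plugging p_{Brew} into Aroma's best response: p_{Aroma} = 115 + 0.25(119 + 0.25p_{Aroma}) ⇒ 0.9375p_{Aroma} = 144.75, so p_{Aroma} = 154.4.
Then p_{Brew} = 119 + 0.25·154.4 = 157.6.
q_{Aroma} = 320 − 2·154.4 + 157.6 = 168.8.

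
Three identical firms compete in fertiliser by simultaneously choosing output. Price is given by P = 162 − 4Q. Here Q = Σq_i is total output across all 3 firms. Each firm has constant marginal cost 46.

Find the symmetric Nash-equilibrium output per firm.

A representative firm's profit is π_i = q_i(162 − 4Q) − 46q_i, with Q = q_i + Σ_{j≠i} q_j.
First-order condition: 116 − 8q_i − 4Σ_{j≠i} q_j = 0.
With identical firms, set every q_j = q: then 116 − 8q − 8q = 0, i.e. q = 116/16 = 7.25.

7.25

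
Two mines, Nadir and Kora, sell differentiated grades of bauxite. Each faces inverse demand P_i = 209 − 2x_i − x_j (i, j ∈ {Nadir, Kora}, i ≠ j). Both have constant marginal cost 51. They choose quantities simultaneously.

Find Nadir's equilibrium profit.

Mine Nadir's profit: π = x_{Nadir}(209 − 2x_{Nadir} − x_{Kora}) − 51x_{Nadir}.
∂π/∂x_{Nadir} = 158 − 4x_{Nadir} − x_{Kora} = 0 ⇒ x_{Nadir} = 39.5 − 0.25x_{Kora}.
By symmetry x_{Kora} = x_{Nadir}; substituting into the reaction function, 1.25x_{Nadir} = 39.5 and x_{Nadir} = 31.6.
P_{Nadir} = 209 − 2·31.6 − 31.6 = 114.2.
Profit = (114.2 − 51)·31.6 = 1997.12.

1997.12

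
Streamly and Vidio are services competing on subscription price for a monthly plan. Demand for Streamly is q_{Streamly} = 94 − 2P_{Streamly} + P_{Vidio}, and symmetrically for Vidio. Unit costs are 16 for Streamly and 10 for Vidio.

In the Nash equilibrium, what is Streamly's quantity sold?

Streamly's profit: π = (P_{Streamly} − 16)(94 − 2P_{Streamly} + P_{Vidio}).
∂π/∂P_{Streamly} = 126 − 4P_{Streamly} + P_{Vidio} = 0 ⇒ P_{Streamly} = 31.5 + 0.25P_{Vidio}.
Similarly P_{Vidio} = 28.5 + 0.25P_{Streamly}.
Substituting the second reaction function into the first: P_{Streamly} = 31.5 + 0.25(28.5 + 0.25P_{Streamly}), which gives 0.9375P_{Streamly} = 38.625 ⇒ P_{Streamly} = 41.2.
Then P_{Vidio} = 28.5 + 0.25·41.2 = 38.8.
q_{Streamly} = 94 − 2·41.2 + 38.8 = 50.4.

50.4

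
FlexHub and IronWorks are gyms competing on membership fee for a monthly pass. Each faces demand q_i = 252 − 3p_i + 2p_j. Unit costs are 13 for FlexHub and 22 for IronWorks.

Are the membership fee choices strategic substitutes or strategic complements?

FlexHub's profit: π = (p_{FlexHub} − 13)(252 − 3p_{FlexHub} + 2p_{IronWorks}).
∂π/∂p_{FlexHub} = 291 − 6p_{FlexHub} + 2p_{IronWorks} = 0 ⇒ p_{FlexHub} = 48.5 + (1/3)p_{IronWorks}.
The best-response slope dp_{FlexHub}/dp_{IronWorks} = 1/3 > 0: the reaction function is upward-sloping, so the choices are strategic complements.

strategic complements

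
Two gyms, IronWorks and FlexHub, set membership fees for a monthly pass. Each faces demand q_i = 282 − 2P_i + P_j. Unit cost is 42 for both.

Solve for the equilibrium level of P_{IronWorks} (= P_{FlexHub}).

IronWorks's profit: π = (P_{IronWorks} − 42)(282 − 2P_{IronWorks} + P_{FlexHub}).
∂π/∂P_{IronWorks} = 366 − 4P_{IronWorks} + P_{FlexHub} = 0 ⇒ P_{IronWorks} = 91.5 + 0.25P_{FlexHub}.
Setting P_{IronWorks} = P_{FlexHub} in the reaction function: P_{IronWorks} = 91.5 + 0.25P_{IronWorks}, so P_{IronWorks} = 91.5 / 0.75 = 122.

122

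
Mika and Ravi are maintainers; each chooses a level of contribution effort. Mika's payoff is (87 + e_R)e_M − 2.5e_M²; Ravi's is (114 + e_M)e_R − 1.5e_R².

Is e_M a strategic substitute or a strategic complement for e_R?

strategic complements

Expanding Mika's payoff: 87e_M + e_Re_M − 2.5e_M².
∂π/∂e_M = 87 + e_R − 5e_M = 0, so e_M = 17.4 + 0.2e_R.
The best-response slope de_M/de_R = 0.2 > 0: the reaction function is upward-sloping, so the choices are strategic complements.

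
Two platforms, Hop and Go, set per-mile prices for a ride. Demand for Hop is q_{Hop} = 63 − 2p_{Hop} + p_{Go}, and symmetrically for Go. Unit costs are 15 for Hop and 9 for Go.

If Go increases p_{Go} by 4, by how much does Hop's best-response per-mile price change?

Hop's profit: π = (p_{Hop} − 15)(63 − 2p_{Hop} + p_{Go}).
∂π/∂p_{Hop} = 93 − 4p_{Hop} + p_{Go} = 0 ⇒ p_{Hop} = 23.25 + 0.25p_{Go}.
The reaction-function slope is 0.25, so a 4-unit rise in p_{Go} moves p_{Hop} by 0.25 × 4 = 1. Hop's best response rises — the actions are strategic complements.

1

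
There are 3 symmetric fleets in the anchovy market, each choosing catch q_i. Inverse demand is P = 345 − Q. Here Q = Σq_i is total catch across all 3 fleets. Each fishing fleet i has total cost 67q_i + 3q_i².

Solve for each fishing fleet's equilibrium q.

A representative fishing fleet's profit is π_i = q_i(345 − Q) − 67q_i − 3q_i², with Q = q_i + Σ_{j≠i} q_j.
First-order condition: 278 − 8q_i − Σ_{j≠i} q_j = 0.
In a symmetric equilibrium every fishing fleet chooses the same q, so Σ_{j≠i} q_j = 2q. The condition becomes 278 − 10q = 0, giving q = 278/10 = 27.8.

27.8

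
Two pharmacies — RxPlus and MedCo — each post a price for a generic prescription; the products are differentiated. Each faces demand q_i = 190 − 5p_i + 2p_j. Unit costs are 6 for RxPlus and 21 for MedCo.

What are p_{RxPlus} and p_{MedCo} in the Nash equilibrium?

29.0625, 35.3125

RxPlus's profit: π = (p_{RxPlus} − 6)(190 − 5p_{RxPlus} + 2p_{MedCo}).
∂π/∂p_{RxPlus} = 220 − 10p_{RxPlus} + 2p_{MedCo} = 0 ⇒ p_{RxPlus} = 22 + 0.2p_{MedCo}.
Similarly p_{MedCo} = 29.5 + 0.2p_{RxPlus}.
Solving the two reaction functions simultaneously: (1 − (0.2)(0.2))p_{RxPlus} = 22 + 0.2·29.5, so 0.96p_{RxPlus} = 27.9 and p_{RxPlus} = 29.0625.
Then p_{MedCo} = 29.5 + 0.2·29.0625 = 35.3125.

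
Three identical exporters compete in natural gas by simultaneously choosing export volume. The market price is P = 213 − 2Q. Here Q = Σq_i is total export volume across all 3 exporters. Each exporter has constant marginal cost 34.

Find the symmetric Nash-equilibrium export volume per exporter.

A representative exporter's profit is π_i = q_i(213 − 2Q) − 34q_i, with Q = q_i + Σ_{j≠i} q_j.
First-order condition: 179 − 4q_i − 2Σ_{j≠i} q_j = 0.
With identical exporters, set every q_j = q: then 179 − 4q − 4q = 0, i.e. q = 179/8 = 22.375.

22.375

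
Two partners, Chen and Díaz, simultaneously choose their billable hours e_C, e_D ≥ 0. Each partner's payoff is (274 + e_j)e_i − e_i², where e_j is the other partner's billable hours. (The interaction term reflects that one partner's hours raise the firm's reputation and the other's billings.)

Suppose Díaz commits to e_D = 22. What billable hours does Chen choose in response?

148

Chen's payoff is (274 + e_D)e_C − e_C².
∂π/∂e_C = 274 + e_D − 2e_C = 0, so e_C = 137 + 0.5e_D.
At e_D = 22: e_C = 137 + 0.5·22 = 148.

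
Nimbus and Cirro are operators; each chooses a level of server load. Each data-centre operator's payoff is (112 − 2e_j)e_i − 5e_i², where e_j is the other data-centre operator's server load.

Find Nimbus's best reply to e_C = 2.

10.8

Nimbus's payoff is (112 − 2e_C)e_N − 5e_N².
∂π/∂e_N = 112 − 2e_C − 10e_N = 0, so e_N = 11.2 − 0.2e_C.
At e_C = 2: e_N = 11.2 − 0.2·2 = 10.8.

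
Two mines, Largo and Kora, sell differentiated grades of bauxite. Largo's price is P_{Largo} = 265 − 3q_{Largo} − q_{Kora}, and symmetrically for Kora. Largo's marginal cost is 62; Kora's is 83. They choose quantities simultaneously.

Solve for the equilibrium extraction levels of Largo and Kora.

29.6, 25.4

Mine Largo's profit: π = q_{Largo}(265 − 3q_{Largo} − q_{Kora}) − 62q_{Largo}.
∂π/∂q_{Largo} = 203 − 6q_{Largo} − q_{Kora} = 0 ⇒ q_{Largo} = 203/6 − (1/6)q_{Kora}.
Similarly q_{Kora} = 91/3 − (1/6)q_{Largo}.
Solving the two reaction functions simultaneously: (1 − (−1/6)(−1/6))q_{Largo} = 203/6 − (1/6)·(91/3), so (35/36)q_{Largo} = 259/9 and q_{Largo} = 29.6.
Then q_{Kora} = 91/3 − (1/6)·29.6 = 25.4.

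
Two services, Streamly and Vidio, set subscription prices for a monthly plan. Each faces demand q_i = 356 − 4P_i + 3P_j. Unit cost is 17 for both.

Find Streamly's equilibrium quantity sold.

271.2

Streamly's profit: π = (P_{Streamly} − 17)(356 − 4P_{Streamly} + 3P_{Vidio}).
∂π/∂P_{Streamly} = 424 − 8P_{Streamly} + 3P_{Vidio} = 0 ⇒ P_{Streamly} = 53 + 0.375P_{Vidio}.
By symmetry P_{Vidio} = P_{Streamly}; substituting into the reaction function, 0.625P_{Streamly} = 53 and P_{Streamly} = 84.8.
q_{Streamly} = 356 − 4·84.8 + 3·84.8 = 271.2.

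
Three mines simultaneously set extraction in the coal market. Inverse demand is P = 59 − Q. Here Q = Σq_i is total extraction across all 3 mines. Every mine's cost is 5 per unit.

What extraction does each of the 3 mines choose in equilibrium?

A representative mine's profit is π_i = q_i(59 − Q) − 5q_i, with Q = q_i + Σ_{j≠i} q_j.
First-order condition: 54 − 2q_i − Σ_{j≠i} q_j = 0.
Imposing symmetry (q_j = q for all j) turns Σ_{j≠i} q_j into 2q, so 54 = 4q and q = 13.5.

13.5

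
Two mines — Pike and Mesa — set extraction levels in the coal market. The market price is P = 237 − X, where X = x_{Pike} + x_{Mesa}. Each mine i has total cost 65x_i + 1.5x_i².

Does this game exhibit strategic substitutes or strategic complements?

Mine Pike's profit: π = x_{Pike}(237 − (x_{Pike} + x_{Mesa})) − 65x_{Pike} − 1.5x_{Pike}².
∂π/∂x_{Pike} = 172 − 5x_{Pike} − x_{Mesa} = 0, so x_{Pike} = 34.4 − 0.2x_{Mesa}.
The best-response slope dx_{Pike}/dx_{Mesa} = −0.2 < 0: the reaction function is downward-sloping, so the choices are strategic substitutes.

strategic substitutes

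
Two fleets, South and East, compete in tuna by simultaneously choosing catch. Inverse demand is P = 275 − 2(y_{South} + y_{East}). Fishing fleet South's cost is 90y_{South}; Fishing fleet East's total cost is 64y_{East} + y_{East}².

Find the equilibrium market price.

158.8

Fishing fleet South's profit: π = y_{South}(275 − 2(y_{South} + y_{East})) − 90y_{South}.
∂π/∂y_{South} = 185 − 4y_{South} − 2y_{East} = 0, so y_{South} = 46.25 − 0.5y_{East}.
For East: ∂π/∂y_{East} = 211 − 6y_{East} − 2y_{South} = 0 ⇒ y_{East} = 211/6 − (1/3)y_{South}.
Plugging y_{East} into South's best response: y_{South} = 46.25 − 0.5(211/6 − (1/3)y_{South}) ⇒ (5/6)y_{South} = 86/3, so y_{South} = 34.4.
Then y_{East} = 211/6 − (1/3)·34.4 = 23.7.
Equilibrium price: P = 275 − 2·58.1 = 158.8.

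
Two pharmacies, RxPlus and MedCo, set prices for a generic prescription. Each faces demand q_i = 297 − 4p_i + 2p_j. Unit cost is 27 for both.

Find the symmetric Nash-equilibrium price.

67.5

RxPlus's profit: π = (p_{RxPlus} − 27)(297 − 4p_{RxPlus} + 2p_{MedCo}).
∂π/∂p_{RxPlus} = 405 − 8p_{RxPlus} + 2p_{MedCo} = 0 ⇒ p_{RxPlus} = 50.625 + 0.25p_{MedCo}.
The game is symmetric, so in equilibrium p_{MedCo} = p_{RxPlus}: the reaction function gives 0.75p_{RxPlus} = 50.625, hence p_{RxPlus} = 67.5.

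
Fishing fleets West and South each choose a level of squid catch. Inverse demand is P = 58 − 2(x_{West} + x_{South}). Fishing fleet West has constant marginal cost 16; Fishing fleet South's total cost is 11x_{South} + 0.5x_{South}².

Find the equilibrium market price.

Fishing fleet West's profit: π = x_{West}(58 − 2(x_{West} + x_{South})) − 16x_{West}.
∂π/∂x_{West} = 42 − 4x_{West} − 2x_{South} = 0, so x_{West} = 10.5 − 0.5x_{South}.
For South: ∂π/∂x_{South} = 47 − 5x_{South} − 2x_{West} = 0 ⇒ x_{South} = 9.4 − 0.4x_{West}.
Solving the two reaction functions simultaneously: (1 − (−0.5)(−0.4))x_{West} = 10.5 − 0.5·9.4, so 0.8x_{West} = 5.8 and x_{West} = 7.25.
Then x_{South} = 9.4 − 0.4·7.25 = 6.5.
Equilibrium price: P = 58 − 2·13.75 = 30.5.

30.5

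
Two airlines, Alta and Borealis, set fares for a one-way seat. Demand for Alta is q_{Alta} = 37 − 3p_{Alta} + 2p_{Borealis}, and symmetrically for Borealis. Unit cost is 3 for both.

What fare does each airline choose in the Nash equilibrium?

Alta's profit: π = (p_{Alta} − 3)(37 − 3p_{Alta} + 2p_{Borealis}).
∂π/∂p_{Alta} = 46 − 6p_{Alta} + 2p_{Borealis} = 0 ⇒ p_{Alta} = 23/3 + (1/3)p_{Borealis}.
By symmetry p_{Borealis} = p_{Alta}; substituting into the reaction function, (2/3)p_{Alta} = 23/3 and p_{Alta} = 11.5.

11.5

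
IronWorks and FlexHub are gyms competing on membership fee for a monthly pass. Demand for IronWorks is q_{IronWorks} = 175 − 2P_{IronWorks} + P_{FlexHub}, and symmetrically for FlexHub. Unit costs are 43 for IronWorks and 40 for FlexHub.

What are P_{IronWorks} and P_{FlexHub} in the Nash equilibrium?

86.6, 85.4

IronWorks's profit: π = (P_{IronWorks} − 43)(175 − 2P_{IronWorks} + P_{FlexHub}).
∂π/∂P_{IronWorks} = 261 − 4P_{IronWorks} + P_{FlexHub} = 0 ⇒ P_{IronWorks} = 65.25 + 0.25P_{FlexHub}.
Similarly P_{FlexHub} = 63.75 + 0.25P_{IronWorks}.
Solving the two reaction functions simultaneously: (1 − (0.25)(0.25))P_{IronWorks} = 65.25 + 0.25·63.75, so 0.9375P_{IronWorks} = 81.1875 and P_{IronWorks} = 86.6.
Then P_{FlexHub} = 63.75 + 0.25·86.6 = 85.4.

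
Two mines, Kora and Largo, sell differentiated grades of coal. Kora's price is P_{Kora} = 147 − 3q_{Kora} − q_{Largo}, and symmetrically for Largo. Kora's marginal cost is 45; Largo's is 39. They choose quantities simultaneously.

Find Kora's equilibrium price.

Mine Kora's profit: π = q_{Kora}(147 − 3q_{Kora} − q_{Largo}) − 45q_{Kora}.
∂π/∂q_{Kora} = 102 − 6q_{Kora} − q_{Largo} = 0 ⇒ q_{Kora} = 17 − (1/6)q_{Largo}.
Similarly q_{Largo} = 18 − (1/6)q_{Kora}.
Plugging q_{Largo} into Kora's best response: q_{Kora} = 17 − (1/6)(18 − (1/6)q_{Kora}) ⇒ (35/36)q_{Kora} = 14, so q_{Kora} = 14.4.
Then q_{Largo} = 18 − (1/6)·14.4 = 15.6.
P_{Kora} = 147 − 3·14.4 − 15.6 = 88.2.

88.2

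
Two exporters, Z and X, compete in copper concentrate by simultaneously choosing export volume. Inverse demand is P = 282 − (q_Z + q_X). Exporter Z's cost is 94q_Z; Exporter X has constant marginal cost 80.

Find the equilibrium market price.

152

Exporter Z's profit: π = q_Z(282 − (q_Z + q_X)) − 94q_Z.
∂π/∂q_Z = 188 − 2q_Z − q_X = 0, so q_Z = 94 − 0.5q_X.
By the same steps for X: q_X = 101 − 0.5q_Z.
Substituting the second reaction function into the first: q_Z = 94 − 0.5(101 − 0.5q_Z), which gives 0.75q_Z = 43.5 ⇒ q_Z = 58.
Then q_X = 101 − 0.5·58 = 72.
Equilibrium price: P = 282 − 130 = 152.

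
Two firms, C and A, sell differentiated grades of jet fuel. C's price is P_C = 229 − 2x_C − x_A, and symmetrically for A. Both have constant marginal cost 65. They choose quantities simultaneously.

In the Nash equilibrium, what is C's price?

Firm C's profit: π = x_C(229 − 2x_C − x_A) − 65x_C.
∂π/∂x_C = 164 − 4x_C − x_A = 0 ⇒ x_C = 41 − 0.25x_A.
Setting x_C = x_A in the reaction function: x_C = 41 − 0.25x_C, so x_C = 41 / 1.25 = 32.8.
P_C = 229 − 2·32.8 − 32.8 = 130.6.

130.6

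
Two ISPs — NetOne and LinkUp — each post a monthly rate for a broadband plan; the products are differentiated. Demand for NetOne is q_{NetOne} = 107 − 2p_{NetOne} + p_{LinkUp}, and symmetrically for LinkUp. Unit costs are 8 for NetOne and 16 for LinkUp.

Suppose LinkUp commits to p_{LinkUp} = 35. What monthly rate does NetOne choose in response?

39.5

NetOne's profit: π = (p_{NetOne} − 8)(107 − 2p_{NetOne} + p_{LinkUp}).
∂π/∂p_{NetOne} = 123 − 4p_{NetOne} + p_{LinkUp} = 0 ⇒ p_{NetOne} = 30.75 + 0.25p_{LinkUp}.
At p_{LinkUp} = 35: p_{NetOne} = 30.75 + 0.25·35 = 39.5.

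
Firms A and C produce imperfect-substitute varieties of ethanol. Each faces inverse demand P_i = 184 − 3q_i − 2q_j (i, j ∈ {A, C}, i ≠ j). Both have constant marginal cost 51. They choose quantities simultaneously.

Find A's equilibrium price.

100.875

Firm A's profit: π = q_A(184 − 3q_A − 2q_C) − 51q_A.
∂π/∂q_A = 133 − 6q_A − 2q_C = 0 ⇒ q_A = 133/6 − (1/3)q_C.
By symmetry q_C = q_A; substituting into the reaction function, (4/3)q_A = 133/6 and q_A = 16.625.
P_A = 184 − 3·16.625 − 2·16.625 = 100.875.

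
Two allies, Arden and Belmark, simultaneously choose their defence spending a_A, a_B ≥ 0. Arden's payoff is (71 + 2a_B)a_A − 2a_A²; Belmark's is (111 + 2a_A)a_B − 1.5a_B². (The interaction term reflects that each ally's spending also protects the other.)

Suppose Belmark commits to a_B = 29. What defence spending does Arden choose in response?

Expanding Arden's payoff: 71a_A + 2a_Ba_A − 2a_A².
∂π/∂a_A = 71 + 2a_B − 4a_A = 0, so a_A = 17.75 + 0.5a_B.
At a_B = 29: a_A = 17.75 + 0.5·29 = 32.25.

32.25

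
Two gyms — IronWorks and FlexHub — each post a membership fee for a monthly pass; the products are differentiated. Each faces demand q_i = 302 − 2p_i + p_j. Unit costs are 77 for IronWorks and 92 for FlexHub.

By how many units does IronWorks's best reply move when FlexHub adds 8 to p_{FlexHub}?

2

IronWorks's profit: π = (p_{IronWorks} − 77)(302 − 2p_{IronWorks} + p_{FlexHub}).
∂π/∂p_{IronWorks} = 456 − 4p_{IronWorks} + p_{FlexHub} = 0 ⇒ p_{IronWorks} = 114 + 0.25p_{FlexHub}.
The reaction-function slope is 0.25, so an 8-unit rise in p_{FlexHub} moves p_{IronWorks} by 0.25 × 8 = 2. IronWorks's best response rises — the actions are strategic complements.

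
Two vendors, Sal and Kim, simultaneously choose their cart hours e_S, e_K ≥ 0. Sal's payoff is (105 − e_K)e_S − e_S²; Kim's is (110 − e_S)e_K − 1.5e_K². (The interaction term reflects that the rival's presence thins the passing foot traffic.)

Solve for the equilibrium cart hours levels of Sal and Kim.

Expanding Sal's payoff: 105e_S − e_Ke_S − e_S².
∂π/∂e_S = 105 − e_K − 2e_S = 0, so e_S = 52.5 − 0.5e_K.
Likewise for Kim: e_K = 110/3 − (1/3)e_S.
Solving the two reaction functions simultaneously: (1 − (−0.5)(−1/3))e_S = 52.5 − 0.5·(110/3), so (5/6)e_S = 205/6 and e_S = 41.
Then e_K = 110/3 − (1/3)·41 = 23.

41, 23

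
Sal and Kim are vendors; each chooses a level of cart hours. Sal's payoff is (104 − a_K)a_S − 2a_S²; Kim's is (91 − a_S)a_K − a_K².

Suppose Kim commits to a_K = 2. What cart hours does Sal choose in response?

25.5

Expanding Sal's payoff: 104a_S − a_Ka_S − 2a_S².
∂π/∂a_S = 104 − a_K − 4a_S = 0, so a_S = 26 − 0.25a_K.
At a_K = 2: a_S = 26 − 0.25·2 = 25.5.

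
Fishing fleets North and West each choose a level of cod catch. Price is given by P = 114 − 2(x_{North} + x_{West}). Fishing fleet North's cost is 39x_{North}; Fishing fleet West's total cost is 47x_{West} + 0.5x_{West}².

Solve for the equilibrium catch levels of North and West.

15.0625, 7.375

Fishing fleet North's profit: π = x_{North}(114 − 2(x_{North} + x_{West})) − 39x_{North}.
∂π/∂x_{North} = 75 − 4x_{North} − 2x_{West} = 0, so x_{North} = 18.75 − 0.5x_{West}.
For West: ∂π/∂x_{West} = 67 − 5x_{West} − 2x_{North} = 0 ⇒ x_{West} = 13.4 − 0.4x_{North}.
Substituting the second reaction function into the first: x_{North} = 18.75 − 0.5(13.4 − 0.4x_{North}), which gives 0.8x_{North} = 12.05 ⇒ x_{North} = 15.0625.
Then x_{West} = 13.4 − 0.4·15.0625 = 7.375.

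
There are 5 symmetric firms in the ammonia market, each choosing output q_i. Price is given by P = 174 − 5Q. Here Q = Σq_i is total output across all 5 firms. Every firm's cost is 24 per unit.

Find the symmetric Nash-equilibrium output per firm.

A representative firm's profit is π_i = q_i(174 − 5Q) − 24q_i, with Q = q_i + Σ_{j≠i} q_j.
First-order condition: 150 − 10q_i − 5Σ_{j≠i} q_j = 0.
In a symmetric equilibrium every firm chooses the same q, so Σ_{j≠i} q_j = 4q. The condition becomes 150 − 30q = 0, giving q = 150/30 = 5.

5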